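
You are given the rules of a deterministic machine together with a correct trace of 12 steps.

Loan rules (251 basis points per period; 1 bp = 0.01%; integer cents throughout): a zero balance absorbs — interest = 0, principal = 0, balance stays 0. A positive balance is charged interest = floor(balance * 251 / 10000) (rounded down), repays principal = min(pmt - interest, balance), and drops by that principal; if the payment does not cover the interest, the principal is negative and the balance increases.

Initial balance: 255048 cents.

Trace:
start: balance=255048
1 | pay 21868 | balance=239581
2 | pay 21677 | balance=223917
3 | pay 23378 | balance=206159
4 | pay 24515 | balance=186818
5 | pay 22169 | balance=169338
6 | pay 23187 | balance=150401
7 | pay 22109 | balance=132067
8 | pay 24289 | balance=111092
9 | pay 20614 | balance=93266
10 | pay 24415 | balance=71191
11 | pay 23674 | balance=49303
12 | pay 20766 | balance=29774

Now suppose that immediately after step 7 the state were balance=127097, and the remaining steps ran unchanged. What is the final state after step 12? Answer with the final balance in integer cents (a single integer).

state after step 7 := balance=127097
8 | pay 24289 | balance=105998
9 | pay 20614 | balance=88044
10 | pay 24415 | balance=65838
11 | pay 23674 | balance=43816
12 | pay 20766 | balance=24149

24149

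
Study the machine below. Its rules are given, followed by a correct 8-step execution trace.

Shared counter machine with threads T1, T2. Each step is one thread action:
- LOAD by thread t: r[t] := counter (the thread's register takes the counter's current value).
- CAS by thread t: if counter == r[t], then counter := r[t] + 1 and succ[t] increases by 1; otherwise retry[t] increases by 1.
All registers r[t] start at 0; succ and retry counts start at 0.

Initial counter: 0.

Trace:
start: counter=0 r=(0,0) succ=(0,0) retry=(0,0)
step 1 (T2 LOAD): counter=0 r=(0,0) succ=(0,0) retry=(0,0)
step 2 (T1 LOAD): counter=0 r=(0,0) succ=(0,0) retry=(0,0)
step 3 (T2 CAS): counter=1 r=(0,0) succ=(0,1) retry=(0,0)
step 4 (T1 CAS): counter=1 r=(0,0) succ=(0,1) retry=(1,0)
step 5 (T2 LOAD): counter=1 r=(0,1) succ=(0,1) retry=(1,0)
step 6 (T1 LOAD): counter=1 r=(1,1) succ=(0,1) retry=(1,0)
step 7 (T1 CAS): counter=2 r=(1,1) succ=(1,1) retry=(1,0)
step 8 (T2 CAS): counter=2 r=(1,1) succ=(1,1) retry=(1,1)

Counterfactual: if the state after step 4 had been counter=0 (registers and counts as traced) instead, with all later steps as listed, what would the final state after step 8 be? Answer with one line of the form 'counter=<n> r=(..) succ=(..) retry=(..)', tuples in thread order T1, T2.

counter=1 r=(0,0) succ=(1,1) retry=(1,1)

state after step 4 := counter=0 r=(0,0) succ=(0,1) retry=(1,0)
step 5 (T2 LOAD): counter=0 r=(0,0) succ=(0,1) retry=(1,0)
step 6 (T1 LOAD): counter=0 r=(0,0) succ=(0,1) retry=(1,0)
step 7 (T1 CAS): counter=1 r=(0,0) succ=(1,1) retry=(1,0)
step 8 (T2 CAS): counter=1 r=(0,0) succ=(1,1) retry=(1,1)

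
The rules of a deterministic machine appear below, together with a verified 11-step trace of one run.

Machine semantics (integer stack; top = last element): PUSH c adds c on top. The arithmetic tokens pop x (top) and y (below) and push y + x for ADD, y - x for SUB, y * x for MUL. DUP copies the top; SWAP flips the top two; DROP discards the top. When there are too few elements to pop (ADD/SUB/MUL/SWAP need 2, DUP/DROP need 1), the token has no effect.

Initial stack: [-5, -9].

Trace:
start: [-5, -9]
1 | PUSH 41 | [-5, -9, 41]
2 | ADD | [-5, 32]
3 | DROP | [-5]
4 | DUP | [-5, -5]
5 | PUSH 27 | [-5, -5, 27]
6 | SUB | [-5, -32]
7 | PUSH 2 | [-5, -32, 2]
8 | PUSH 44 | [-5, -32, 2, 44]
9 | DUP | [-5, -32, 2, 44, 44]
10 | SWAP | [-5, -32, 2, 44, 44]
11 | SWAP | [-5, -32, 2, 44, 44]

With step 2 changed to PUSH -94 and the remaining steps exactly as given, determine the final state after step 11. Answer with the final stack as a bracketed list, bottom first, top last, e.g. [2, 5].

(re-executing from step 2 with the substitution; state before step 2: [-5, -9, 41])
2 | PUSH -94 | [-5, -9, 41, -94]
3 | DROP | [-5, -9, 41]
4 | DUP | [-5, -9, 41, 41]
5 | PUSH 27 | [-5, -9, 41, 41, 27]
6 | SUB | [-5, -9, 41, 14]
7 | PUSH 2 | [-5, -9, 41, 14, 2]
8 | PUSH 44 | [-5, -9, 41, 14, 2, 44]
9 | DUP | [-5, -9, 41, 14, 2, 44, 44]
10 | SWAP | [-5, -9, 41, 14, 2, 44, 44]
11 | SWAP | [-5, -9, 41, 14, 2, 44, 44]

[-5, -9, 41, 14, 2, 44, 44]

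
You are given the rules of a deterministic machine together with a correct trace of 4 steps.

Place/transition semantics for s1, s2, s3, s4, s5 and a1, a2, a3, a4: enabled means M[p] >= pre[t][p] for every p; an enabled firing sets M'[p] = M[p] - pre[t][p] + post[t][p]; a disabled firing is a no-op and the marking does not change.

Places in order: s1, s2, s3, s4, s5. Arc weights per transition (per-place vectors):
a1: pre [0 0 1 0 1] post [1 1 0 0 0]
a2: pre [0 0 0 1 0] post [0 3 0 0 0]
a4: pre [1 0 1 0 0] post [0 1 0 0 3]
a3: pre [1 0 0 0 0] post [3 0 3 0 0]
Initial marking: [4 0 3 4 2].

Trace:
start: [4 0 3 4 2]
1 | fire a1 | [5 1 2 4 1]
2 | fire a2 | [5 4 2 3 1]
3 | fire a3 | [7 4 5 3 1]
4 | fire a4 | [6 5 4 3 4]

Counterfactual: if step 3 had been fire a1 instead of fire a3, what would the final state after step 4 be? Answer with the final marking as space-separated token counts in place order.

5 6 0 3 3

(re-executing from step 3 with the substitution; state before step 3: [5 4 2 3 1])
3 | fire a1 | [6 5 1 3 0]
4 | fire a4 | [5 6 0 3 3]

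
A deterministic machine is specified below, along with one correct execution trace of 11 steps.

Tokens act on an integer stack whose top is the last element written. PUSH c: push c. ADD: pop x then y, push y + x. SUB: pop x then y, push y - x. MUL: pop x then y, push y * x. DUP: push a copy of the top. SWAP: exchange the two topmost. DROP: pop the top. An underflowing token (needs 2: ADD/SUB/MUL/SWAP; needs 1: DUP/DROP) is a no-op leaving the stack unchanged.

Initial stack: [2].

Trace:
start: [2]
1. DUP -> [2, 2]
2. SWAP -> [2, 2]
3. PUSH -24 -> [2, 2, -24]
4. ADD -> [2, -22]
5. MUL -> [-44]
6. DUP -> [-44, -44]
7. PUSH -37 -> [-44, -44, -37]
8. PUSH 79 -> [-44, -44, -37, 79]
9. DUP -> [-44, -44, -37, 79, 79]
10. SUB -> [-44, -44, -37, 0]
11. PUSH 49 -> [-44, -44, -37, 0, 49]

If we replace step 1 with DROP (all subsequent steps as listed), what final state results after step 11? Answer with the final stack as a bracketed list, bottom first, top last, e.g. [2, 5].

(re-executing from step 1 with the substitution; state before step 1: [2])
1. DROP -> []
2. SWAP -> []
3. PUSH -24 -> [-24]
4. ADD -> [-24]
5. MUL -> [-24]
6. DUP -> [-24, -24]
7. PUSH -37 -> [-24, -24, -37]
8. PUSH 79 -> [-24, -24, -37, 79]
9. DUP -> [-24, -24, -37, 79, 79]
10. SUB -> [-24, -24, -37, 0]
11. PUSH 49 -> [-24, -24, -37, 0, 49]

[-24, -24, -37, 0, 49]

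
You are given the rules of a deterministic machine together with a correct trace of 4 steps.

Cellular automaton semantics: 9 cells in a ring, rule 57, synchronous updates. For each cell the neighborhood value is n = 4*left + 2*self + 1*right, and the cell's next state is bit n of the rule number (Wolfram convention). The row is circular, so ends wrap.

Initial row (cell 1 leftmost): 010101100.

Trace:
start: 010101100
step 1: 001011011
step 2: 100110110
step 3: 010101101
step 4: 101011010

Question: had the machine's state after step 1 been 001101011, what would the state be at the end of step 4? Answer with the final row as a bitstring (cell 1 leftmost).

101011010

state after step 1 := 001101011
step 2: 101010110
step 3: 010101101
step 4: 101011010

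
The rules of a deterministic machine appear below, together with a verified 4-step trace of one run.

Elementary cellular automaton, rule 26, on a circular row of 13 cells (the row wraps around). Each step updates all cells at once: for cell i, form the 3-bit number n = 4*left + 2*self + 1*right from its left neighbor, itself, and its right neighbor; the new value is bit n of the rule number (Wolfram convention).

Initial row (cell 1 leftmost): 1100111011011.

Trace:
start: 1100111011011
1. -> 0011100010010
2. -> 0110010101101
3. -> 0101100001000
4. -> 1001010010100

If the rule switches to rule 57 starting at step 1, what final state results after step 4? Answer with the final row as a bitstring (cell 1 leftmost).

1010010110110

(re-executing steps 1..4 under rule 57; state before step 1: 1100111011011)
1. -> 0010100110110
2. -> 1001010101101
3. -> 0100101011011
4. -> 1010010110110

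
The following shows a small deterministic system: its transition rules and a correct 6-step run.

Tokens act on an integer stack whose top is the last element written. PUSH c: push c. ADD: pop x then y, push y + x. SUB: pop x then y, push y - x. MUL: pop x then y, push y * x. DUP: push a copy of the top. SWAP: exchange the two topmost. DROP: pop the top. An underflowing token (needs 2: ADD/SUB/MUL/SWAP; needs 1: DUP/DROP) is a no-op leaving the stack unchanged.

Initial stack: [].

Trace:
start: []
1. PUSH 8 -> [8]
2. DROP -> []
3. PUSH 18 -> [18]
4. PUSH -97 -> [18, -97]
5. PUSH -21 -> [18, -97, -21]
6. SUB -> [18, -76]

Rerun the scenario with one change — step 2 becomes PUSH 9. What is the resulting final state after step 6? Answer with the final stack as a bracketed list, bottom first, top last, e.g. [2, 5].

(re-executing from step 2 with the substitution; state before step 2: [8])
2. PUSH 9 -> [8, 9]
3. PUSH 18 -> [8, 9, 18]
4. PUSH -97 -> [8, 9, 18, -97]
5. PUSH -21 -> [8, 9, 18, -97, -21]
6. SUB -> [8, 9, 18, -76]

[8, 9, 18, -76]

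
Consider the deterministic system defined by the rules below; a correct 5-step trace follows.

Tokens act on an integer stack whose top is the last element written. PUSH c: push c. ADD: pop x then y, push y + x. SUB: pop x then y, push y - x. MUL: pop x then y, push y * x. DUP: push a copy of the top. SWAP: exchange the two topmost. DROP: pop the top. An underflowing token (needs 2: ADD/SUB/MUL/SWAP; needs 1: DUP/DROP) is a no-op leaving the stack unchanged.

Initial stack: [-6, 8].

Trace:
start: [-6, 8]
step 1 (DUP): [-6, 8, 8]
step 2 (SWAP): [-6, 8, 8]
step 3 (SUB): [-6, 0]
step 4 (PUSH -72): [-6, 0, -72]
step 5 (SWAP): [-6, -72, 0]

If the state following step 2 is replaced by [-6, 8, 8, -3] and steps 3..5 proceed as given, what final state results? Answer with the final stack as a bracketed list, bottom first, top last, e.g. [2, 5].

[-6, 8, -72, 11]

state after step 2 := [-6, 8, 8, -3]
step 3 (SUB): [-6, 8, 11]
step 4 (PUSH -72): [-6, 8, 11, -72]
step 5 (SWAP): [-6, 8, -72, 11]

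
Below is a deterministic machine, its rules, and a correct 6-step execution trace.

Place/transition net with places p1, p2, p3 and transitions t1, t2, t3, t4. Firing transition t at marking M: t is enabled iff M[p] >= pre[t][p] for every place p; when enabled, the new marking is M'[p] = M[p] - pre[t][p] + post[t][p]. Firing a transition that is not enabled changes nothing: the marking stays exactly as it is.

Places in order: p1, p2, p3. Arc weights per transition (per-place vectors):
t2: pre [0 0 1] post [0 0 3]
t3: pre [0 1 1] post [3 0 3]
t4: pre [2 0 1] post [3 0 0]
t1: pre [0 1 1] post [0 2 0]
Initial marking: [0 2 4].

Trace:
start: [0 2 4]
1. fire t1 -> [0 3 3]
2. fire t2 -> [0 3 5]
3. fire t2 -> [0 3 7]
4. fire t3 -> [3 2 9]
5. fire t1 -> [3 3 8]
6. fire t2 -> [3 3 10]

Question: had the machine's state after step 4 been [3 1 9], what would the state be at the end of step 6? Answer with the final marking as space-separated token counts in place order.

3 2 10

state after step 4 := [3 1 9]
5. fire t1 -> [3 2 8]
6. fire t2 -> [3 2 10]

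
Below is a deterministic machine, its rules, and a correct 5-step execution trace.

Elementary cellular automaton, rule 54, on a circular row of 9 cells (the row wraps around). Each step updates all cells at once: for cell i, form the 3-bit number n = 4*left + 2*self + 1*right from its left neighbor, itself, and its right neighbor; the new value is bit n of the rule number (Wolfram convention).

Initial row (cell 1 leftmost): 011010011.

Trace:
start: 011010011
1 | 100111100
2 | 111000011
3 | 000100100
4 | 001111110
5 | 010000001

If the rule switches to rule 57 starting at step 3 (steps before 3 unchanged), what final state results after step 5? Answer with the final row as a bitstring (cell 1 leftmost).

001010011

(re-executing steps 3..5 under rule 57; state before step 3: 111000011)
3 | 000111010
4 | 110100101
5 | 001010011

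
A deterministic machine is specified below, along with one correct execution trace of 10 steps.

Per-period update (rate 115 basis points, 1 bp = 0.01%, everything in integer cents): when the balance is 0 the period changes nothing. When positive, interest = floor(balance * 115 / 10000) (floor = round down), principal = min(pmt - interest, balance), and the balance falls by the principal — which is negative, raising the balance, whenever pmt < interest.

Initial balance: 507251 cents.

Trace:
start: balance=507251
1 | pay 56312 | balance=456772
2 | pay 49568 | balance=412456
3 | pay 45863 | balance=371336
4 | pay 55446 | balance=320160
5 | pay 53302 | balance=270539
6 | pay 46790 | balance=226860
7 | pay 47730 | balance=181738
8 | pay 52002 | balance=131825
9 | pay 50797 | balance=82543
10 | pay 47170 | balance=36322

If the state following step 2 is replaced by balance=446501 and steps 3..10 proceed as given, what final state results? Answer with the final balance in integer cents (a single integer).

state after step 2 := balance=446501
3 | pay 45863 | balance=405772
4 | pay 55446 | balance=354992
5 | pay 53302 | balance=305772
6 | pay 46790 | balance=262498
7 | pay 47730 | balance=217786
8 | pay 52002 | balance=168288
9 | pay 50797 | balance=119426
10 | pay 47170 | balance=73629

73629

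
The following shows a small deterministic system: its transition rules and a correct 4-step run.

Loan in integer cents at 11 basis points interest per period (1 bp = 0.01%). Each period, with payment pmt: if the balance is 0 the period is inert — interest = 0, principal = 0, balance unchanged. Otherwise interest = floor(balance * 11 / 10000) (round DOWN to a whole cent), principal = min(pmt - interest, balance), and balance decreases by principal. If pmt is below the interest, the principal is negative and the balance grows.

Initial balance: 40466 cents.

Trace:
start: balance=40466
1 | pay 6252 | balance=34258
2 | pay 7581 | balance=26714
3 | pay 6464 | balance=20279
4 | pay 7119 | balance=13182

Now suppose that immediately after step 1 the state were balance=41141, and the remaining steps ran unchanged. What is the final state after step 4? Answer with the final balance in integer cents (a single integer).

state after step 1 := balance=41141
2 | pay 7581 | balance=33605
3 | pay 6464 | balance=27177
4 | pay 7119 | balance=20087

20087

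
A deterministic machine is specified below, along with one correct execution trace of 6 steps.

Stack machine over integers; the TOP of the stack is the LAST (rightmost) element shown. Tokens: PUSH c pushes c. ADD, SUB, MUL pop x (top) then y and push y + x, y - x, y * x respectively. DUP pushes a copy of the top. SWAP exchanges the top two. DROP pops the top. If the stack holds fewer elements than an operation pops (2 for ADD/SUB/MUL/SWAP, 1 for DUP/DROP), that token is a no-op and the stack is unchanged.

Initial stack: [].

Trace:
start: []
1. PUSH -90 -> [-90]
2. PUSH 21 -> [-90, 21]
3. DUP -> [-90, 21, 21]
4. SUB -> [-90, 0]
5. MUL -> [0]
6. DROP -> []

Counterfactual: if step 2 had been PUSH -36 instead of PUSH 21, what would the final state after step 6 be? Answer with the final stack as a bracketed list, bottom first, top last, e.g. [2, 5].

[]

(re-executing from step 2 with the substitution; state before step 2: [-90])
2. PUSH -36 -> [-90, -36]
3. DUP -> [-90, -36, -36]
4. SUB -> [-90, 0]
5. MUL -> [0]
6. DROP -> []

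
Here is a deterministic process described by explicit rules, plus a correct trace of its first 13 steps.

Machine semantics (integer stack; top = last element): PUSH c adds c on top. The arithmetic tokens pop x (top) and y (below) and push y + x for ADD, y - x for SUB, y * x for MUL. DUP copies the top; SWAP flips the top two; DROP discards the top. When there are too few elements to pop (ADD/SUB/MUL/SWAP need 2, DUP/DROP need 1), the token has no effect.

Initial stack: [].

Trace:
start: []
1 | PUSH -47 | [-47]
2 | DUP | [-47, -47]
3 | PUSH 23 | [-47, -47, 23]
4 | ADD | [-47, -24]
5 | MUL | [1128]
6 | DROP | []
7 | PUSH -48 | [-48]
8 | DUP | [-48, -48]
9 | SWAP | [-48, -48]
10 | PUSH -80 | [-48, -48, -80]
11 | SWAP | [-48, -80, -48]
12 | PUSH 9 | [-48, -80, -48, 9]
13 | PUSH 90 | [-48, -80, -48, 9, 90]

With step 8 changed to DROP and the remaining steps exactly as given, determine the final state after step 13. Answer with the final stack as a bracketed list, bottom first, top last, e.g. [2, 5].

[-80, 9, 90]

(re-executing from step 8 with the substitution; state before step 8: [-48])
8 | DROP | []
9 | SWAP | []
10 | PUSH -80 | [-80]
11 | SWAP | [-80]
12 | PUSH 9 | [-80, 9]
13 | PUSH 90 | [-80, 9, 90]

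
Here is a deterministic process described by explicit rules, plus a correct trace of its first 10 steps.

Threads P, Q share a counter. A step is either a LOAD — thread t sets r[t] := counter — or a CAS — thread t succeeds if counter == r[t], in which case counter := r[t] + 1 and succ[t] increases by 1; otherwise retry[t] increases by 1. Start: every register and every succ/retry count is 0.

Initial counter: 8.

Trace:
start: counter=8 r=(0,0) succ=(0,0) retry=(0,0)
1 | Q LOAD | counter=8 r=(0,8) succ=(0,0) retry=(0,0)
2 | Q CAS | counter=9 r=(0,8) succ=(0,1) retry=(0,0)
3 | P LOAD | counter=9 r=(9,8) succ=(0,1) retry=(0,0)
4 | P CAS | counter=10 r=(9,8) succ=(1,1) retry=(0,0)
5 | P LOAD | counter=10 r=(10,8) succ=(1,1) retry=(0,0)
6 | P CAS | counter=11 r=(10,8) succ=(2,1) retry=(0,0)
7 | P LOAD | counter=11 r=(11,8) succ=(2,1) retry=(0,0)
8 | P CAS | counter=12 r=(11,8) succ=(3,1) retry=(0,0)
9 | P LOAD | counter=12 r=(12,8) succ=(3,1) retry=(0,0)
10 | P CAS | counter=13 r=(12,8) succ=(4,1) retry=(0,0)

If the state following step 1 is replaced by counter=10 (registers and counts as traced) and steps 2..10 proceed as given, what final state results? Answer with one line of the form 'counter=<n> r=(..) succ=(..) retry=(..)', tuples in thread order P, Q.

counter=14 r=(13,8) succ=(4,0) retry=(0,1)

state after step 1 := counter=10 r=(0,8) succ=(0,0) retry=(0,0)
2 | Q CAS | counter=10 r=(0,8) succ=(0,0) retry=(0,1)
3 | P LOAD | counter=10 r=(10,8) succ=(0,0) retry=(0,1)
4 | P CAS | counter=11 r=(10,8) succ=(1,0) retry=(0,1)
5 | P LOAD | counter=11 r=(11,8) succ=(1,0) retry=(0,1)
6 | P CAS | counter=12 r=(11,8) succ=(2,0) retry=(0,1)
7 | P LOAD | counter=12 r=(12,8) succ=(2,0) retry=(0,1)
8 | P CAS | counter=13 r=(12,8) succ=(3,0) retry=(0,1)
9 | P LOAD | counter=13 r=(13,8) succ=(3,0) retry=(0,1)
10 | P CAS | counter=14 r=(13,8) succ=(4,0) retry=(0,1)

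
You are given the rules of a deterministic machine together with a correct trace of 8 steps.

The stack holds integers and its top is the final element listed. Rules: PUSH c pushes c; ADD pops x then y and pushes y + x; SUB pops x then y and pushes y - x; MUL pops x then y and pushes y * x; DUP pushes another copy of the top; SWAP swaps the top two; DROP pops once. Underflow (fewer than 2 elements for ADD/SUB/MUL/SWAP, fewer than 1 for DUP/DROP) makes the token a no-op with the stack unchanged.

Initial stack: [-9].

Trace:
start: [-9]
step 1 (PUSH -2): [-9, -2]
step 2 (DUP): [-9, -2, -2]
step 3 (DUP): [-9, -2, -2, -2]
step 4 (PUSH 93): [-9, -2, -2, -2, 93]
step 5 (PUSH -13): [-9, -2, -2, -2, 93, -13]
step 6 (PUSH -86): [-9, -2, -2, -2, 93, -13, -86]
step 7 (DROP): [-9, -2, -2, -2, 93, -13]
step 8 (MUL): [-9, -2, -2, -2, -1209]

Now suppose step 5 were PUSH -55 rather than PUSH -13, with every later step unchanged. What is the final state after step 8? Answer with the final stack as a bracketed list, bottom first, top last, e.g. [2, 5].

(re-executing from step 5 with the substitution; state before step 5: [-9, -2, -2, -2, 93])
step 5 (PUSH -55): [-9, -2, -2, -2, 93, -55]
step 6 (PUSH -86): [-9, -2, -2, -2, 93, -55, -86]
step 7 (DROP): [-9, -2, -2, -2, 93, -55]
step 8 (MUL): [-9, -2, -2, -2, -5115]

[-9, -2, -2, -2, -5115]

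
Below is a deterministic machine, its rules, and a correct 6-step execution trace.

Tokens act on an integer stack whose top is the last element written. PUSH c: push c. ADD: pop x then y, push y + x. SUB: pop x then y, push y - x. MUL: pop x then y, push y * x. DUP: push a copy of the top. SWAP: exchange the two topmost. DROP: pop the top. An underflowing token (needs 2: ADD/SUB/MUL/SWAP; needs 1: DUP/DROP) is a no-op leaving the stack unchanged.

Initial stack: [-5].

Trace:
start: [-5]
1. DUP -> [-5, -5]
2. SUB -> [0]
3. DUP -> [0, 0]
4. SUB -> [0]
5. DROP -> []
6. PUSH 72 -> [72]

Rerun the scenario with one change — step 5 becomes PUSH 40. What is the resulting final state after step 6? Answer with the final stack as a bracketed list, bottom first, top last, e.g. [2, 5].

[0, 40, 72]

(re-executing from step 5 with the substitution; state before step 5: [0])
5. PUSH 40 -> [0, 40]
6. PUSH 72 -> [0, 40, 72]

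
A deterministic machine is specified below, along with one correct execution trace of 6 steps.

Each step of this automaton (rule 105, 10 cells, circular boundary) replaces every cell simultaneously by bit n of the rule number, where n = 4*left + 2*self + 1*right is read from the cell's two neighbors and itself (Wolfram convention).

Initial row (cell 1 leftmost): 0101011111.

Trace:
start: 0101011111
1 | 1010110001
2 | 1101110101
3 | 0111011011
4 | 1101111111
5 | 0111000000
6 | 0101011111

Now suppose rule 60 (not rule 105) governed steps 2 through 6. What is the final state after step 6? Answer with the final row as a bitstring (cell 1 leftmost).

1110110111

(re-executing steps 2..6 under rule 60; state before step 2: 1010110001)
2 | 0111101001
3 | 1100011101
4 | 0010010011
5 | 1011011010
6 | 1110110111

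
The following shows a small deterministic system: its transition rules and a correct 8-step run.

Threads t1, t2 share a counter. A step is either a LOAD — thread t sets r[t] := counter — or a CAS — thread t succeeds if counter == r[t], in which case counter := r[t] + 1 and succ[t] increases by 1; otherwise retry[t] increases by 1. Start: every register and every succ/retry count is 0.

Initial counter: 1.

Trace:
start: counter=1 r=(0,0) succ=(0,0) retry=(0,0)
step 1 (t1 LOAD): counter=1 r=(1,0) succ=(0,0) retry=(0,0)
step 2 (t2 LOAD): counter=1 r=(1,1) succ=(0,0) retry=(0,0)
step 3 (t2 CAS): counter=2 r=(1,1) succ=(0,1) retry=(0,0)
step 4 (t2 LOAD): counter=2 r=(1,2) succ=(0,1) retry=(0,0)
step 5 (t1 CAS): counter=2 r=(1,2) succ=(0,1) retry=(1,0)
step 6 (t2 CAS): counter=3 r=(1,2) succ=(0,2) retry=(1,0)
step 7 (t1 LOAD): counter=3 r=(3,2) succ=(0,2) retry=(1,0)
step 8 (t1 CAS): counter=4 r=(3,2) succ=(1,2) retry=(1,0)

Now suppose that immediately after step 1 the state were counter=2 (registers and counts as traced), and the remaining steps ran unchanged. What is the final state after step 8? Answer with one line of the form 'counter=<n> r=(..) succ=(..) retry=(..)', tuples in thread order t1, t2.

state after step 1 := counter=2 r=(1,0) succ=(0,0) retry=(0,0)
step 2 (t2 LOAD): counter=2 r=(1,2) succ=(0,0) retry=(0,0)
step 3 (t2 CAS): counter=3 r=(1,2) succ=(0,1) retry=(0,0)
step 4 (t2 LOAD): counter=3 r=(1,3) succ=(0,1) retry=(0,0)
step 5 (t1 CAS): counter=3 r=(1,3) succ=(0,1) retry=(1,0)
step 6 (t2 CAS): counter=4 r=(1,3) succ=(0,2) retry=(1,0)
step 7 (t1 LOAD): counter=4 r=(4,3) succ=(0,2) retry=(1,0)
step 8 (t1 CAS): counter=5 r=(4,3) succ=(1,2) retry=(1,0)

counter=5 r=(4,3) succ=(1,2) retry=(1,0)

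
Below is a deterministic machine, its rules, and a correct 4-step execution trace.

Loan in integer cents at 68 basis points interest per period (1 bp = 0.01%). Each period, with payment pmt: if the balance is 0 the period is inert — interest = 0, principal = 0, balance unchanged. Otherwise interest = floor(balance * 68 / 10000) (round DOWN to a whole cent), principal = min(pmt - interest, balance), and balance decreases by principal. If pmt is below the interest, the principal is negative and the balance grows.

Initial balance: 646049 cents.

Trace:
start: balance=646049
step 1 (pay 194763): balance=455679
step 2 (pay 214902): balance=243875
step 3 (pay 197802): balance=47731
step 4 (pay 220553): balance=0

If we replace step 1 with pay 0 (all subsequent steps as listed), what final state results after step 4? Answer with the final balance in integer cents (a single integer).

(re-executing from step 1 with the substitution; state before step 1: balance=646049)
step 1 (pay 0): balance=650442
step 2 (pay 214902): balance=439963
step 3 (pay 197802): balance=245152
step 4 (pay 220553): balance=26266

26266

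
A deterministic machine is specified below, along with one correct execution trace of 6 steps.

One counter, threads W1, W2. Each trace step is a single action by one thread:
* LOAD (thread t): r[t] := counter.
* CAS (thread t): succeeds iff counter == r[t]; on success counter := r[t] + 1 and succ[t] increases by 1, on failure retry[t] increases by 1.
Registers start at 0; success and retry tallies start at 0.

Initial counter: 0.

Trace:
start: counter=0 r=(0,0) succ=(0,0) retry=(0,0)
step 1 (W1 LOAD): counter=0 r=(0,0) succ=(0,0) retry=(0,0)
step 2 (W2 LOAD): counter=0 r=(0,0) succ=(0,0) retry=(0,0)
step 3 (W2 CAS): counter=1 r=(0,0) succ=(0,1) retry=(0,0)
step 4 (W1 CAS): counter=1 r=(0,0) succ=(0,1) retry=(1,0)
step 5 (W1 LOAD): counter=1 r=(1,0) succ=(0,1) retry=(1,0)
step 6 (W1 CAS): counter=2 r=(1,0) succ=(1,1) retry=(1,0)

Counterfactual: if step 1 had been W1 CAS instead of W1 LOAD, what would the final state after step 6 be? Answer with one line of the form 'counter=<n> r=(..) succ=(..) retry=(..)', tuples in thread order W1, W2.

counter=3 r=(2,1) succ=(2,1) retry=(1,0)

(re-executing from step 1 with the substitution; state before step 1: counter=0 r=(0,0) succ=(0,0) retry=(0,0))
step 1 (W1 CAS): counter=1 r=(0,0) succ=(1,0) retry=(0,0)
step 2 (W2 LOAD): counter=1 r=(0,1) succ=(1,0) retry=(0,0)
step 3 (W2 CAS): counter=2 r=(0,1) succ=(1,1) retry=(0,0)
step 4 (W1 CAS): counter=2 r=(0,1) succ=(1,1) retry=(1,0)
step 5 (W1 LOAD): counter=2 r=(2,1) succ=(1,1) retry=(1,0)
step 6 (W1 CAS): counter=3 r=(2,1) succ=(2,1) retry=(1,0)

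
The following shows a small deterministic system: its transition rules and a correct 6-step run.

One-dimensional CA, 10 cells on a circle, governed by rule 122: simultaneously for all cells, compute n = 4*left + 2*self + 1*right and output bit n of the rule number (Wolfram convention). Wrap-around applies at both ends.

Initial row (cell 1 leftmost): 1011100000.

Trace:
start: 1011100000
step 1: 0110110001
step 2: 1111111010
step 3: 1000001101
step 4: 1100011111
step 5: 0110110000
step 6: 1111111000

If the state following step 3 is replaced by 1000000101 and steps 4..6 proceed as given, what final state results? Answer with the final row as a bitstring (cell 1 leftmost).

state after step 3 := 1000000101
step 4: 1100001011
step 5: 0110010110
step 6: 1111101111

1111101111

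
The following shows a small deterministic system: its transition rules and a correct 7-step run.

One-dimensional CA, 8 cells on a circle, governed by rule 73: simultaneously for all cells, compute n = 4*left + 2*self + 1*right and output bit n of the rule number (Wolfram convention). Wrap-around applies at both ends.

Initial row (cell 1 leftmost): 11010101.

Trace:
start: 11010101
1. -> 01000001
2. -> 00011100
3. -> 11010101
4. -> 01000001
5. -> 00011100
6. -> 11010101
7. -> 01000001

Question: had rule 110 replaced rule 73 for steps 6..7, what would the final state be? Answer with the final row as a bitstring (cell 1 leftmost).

(re-executing steps 6..7 under rule 110; state before step 6: 00011100)
6. -> 00110100
7. -> 01111100

01111100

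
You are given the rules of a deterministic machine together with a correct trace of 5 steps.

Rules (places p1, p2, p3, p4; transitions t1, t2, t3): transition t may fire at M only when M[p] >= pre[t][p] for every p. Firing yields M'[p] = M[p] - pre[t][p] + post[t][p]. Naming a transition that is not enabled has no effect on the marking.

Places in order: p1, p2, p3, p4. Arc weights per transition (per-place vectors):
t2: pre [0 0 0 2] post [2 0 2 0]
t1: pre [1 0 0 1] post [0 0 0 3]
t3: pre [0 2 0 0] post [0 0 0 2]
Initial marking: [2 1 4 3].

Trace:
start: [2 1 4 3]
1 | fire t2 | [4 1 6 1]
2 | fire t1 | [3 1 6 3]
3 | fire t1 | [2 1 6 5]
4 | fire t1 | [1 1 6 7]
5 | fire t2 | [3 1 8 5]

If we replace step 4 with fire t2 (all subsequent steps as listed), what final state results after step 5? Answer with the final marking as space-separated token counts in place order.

(re-executing from step 4 with the substitution; state before step 4: [2 1 6 5])
4 | fire t2 | [4 1 8 3]
5 | fire t2 | [6 1 10 1]

6 1 10 1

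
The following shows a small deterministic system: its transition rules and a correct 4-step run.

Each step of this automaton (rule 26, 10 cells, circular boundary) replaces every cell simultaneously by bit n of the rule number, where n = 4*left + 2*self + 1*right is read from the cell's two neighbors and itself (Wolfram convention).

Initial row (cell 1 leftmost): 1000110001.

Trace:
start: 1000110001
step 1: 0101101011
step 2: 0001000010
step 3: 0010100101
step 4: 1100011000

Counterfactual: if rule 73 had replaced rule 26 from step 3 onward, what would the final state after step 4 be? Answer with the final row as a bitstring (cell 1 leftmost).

(re-executing steps 3..4 under rule 73; state before step 3: 0001000010)
step 3: 1100011000
step 4: 1101011010

1101011010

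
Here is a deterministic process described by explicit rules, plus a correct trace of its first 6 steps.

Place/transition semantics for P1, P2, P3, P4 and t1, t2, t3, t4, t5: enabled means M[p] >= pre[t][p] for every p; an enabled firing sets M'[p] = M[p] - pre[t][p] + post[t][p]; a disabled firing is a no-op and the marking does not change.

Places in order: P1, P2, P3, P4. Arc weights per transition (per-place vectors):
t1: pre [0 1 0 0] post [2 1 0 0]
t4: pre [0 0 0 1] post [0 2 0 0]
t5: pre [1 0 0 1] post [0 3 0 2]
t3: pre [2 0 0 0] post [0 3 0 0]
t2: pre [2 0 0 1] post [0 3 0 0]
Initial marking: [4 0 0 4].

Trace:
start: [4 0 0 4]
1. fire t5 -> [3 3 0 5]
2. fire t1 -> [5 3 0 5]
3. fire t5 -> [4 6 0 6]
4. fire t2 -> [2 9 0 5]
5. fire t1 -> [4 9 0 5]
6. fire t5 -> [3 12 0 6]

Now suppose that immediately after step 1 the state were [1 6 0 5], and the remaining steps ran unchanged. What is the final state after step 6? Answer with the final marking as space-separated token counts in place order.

1 15 0 6

state after step 1 := [1 6 0 5]
2. fire t1 -> [3 6 0 5]
3. fire t5 -> [2 9 0 6]
4. fire t2 -> [0 12 0 5]
5. fire t1 -> [2 12 0 5]
6. fire t5 -> [1 15 0 6]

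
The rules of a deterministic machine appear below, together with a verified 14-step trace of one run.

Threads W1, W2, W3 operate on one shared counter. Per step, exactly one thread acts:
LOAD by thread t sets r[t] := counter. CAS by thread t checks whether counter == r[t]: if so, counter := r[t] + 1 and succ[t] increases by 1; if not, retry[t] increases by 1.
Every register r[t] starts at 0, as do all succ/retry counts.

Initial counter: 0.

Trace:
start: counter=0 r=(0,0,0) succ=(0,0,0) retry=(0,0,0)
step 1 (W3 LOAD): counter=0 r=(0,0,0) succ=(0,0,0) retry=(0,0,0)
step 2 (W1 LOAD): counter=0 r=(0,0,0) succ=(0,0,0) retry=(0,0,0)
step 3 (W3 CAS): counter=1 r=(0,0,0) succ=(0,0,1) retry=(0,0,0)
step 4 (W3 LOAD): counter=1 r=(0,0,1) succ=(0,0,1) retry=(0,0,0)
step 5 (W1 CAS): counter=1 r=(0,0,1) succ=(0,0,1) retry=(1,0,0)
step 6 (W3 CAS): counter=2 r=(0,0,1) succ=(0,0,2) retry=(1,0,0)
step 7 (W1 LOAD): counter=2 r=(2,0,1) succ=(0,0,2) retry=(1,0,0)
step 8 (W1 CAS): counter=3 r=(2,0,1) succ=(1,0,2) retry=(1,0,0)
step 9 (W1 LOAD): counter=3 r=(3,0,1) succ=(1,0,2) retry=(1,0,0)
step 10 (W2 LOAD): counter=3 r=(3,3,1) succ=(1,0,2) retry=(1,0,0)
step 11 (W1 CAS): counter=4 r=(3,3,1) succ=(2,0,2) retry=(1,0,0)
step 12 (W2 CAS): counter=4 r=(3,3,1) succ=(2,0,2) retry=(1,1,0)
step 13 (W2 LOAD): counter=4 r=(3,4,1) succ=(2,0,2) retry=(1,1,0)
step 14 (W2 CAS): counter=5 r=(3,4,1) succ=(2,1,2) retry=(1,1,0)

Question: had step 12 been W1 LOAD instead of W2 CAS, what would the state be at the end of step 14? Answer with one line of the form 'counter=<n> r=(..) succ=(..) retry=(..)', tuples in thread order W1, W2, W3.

counter=5 r=(4,4,1) succ=(2,1,2) retry=(1,0,0)

(re-executing from step 12 with the substitution; state before step 12: counter=4 r=(3,3,1) succ=(2,0,2) retry=(1,0,0))
step 12 (W1 LOAD): counter=4 r=(4,3,1) succ=(2,0,2) retry=(1,0,0)
step 13 (W2 LOAD): counter=4 r=(4,4,1) succ=(2,0,2) retry=(1,0,0)
step 14 (W2 CAS): counter=5 r=(4,4,1) succ=(2,1,2) retry=(1,0,0)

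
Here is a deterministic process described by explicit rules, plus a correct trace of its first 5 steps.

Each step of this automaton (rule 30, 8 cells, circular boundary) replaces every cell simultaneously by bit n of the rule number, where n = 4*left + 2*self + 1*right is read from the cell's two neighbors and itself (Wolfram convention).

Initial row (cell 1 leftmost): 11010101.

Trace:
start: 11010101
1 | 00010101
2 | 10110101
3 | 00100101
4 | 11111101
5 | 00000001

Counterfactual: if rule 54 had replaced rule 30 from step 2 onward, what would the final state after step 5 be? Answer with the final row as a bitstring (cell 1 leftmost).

00010001

(re-executing steps 2..5 under rule 54; state before step 2: 00010101)
2 | 10111111
3 | 01000000
4 | 11100000
5 | 00010001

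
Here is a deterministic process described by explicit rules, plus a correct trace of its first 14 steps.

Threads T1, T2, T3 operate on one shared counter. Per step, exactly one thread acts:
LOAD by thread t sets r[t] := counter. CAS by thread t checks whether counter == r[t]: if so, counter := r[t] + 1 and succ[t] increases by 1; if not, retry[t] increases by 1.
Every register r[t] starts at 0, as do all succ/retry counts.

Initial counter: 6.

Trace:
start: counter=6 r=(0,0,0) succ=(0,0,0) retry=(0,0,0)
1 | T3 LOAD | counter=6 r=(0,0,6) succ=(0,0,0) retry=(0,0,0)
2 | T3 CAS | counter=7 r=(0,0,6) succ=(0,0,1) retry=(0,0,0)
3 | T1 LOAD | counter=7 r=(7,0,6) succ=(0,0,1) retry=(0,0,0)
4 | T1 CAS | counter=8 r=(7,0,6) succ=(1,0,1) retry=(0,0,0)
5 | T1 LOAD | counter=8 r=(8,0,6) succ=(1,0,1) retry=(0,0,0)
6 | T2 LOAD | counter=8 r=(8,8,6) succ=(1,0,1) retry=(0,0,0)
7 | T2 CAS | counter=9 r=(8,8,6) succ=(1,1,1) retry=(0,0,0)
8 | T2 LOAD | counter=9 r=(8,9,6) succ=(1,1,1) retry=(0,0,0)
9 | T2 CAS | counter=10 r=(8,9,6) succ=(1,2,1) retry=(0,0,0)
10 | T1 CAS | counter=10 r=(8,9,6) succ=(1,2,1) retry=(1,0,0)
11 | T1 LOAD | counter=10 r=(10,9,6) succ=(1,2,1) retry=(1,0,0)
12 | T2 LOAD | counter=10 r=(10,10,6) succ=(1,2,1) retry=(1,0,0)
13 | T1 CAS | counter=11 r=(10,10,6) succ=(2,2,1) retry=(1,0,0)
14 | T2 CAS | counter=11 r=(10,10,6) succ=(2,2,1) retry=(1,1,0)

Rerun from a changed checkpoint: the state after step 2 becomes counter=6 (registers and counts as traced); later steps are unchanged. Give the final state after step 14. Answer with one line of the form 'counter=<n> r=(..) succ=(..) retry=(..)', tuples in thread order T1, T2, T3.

state after step 2 := counter=6 r=(0,0,6) succ=(0,0,1) retry=(0,0,0)
3 | T1 LOAD | counter=6 r=(6,0,6) succ=(0,0,1) retry=(0,0,0)
4 | T1 CAS | counter=7 r=(6,0,6) succ=(1,0,1) retry=(0,0,0)
5 | T1 LOAD | counter=7 r=(7,0,6) succ=(1,0,1) retry=(0,0,0)
6 | T2 LOAD | counter=7 r=(7,7,6) succ=(1,0,1) retry=(0,0,0)
7 | T2 CAS | counter=8 r=(7,7,6) succ=(1,1,1) retry=(0,0,0)
8 | T2 LOAD | counter=8 r=(7,8,6) succ=(1,1,1) retry=(0,0,0)
9 | T2 CAS | counter=9 r=(7,8,6) succ=(1,2,1) retry=(0,0,0)
10 | T1 CAS | counter=9 r=(7,8,6) succ=(1,2,1) retry=(1,0,0)
11 | T1 LOAD | counter=9 r=(9,8,6) succ=(1,2,1) retry=(1,0,0)
12 | T2 LOAD | counter=9 r=(9,9,6) succ=(1,2,1) retry=(1,0,0)
13 | T1 CAS | counter=10 r=(9,9,6) succ=(2,2,1) retry=(1,0,0)
14 | T2 CAS | counter=10 r=(9,9,6) succ=(2,2,1) retry=(1,1,0)

counter=10 r=(9,9,6) succ=(2,2,1) retry=(1,1,0)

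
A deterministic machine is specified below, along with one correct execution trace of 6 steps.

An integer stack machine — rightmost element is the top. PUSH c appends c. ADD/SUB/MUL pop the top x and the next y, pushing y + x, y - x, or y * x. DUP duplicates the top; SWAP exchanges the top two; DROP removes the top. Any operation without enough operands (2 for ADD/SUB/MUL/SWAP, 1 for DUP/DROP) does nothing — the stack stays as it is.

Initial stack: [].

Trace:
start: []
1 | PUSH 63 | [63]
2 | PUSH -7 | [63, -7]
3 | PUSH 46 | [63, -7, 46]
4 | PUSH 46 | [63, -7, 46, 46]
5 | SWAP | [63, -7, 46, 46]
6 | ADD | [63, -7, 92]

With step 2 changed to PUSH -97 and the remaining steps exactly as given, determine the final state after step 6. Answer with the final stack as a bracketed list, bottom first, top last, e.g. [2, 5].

(re-executing from step 2 with the substitution; state before step 2: [63])
2 | PUSH -97 | [63, -97]
3 | PUSH 46 | [63, -97, 46]
4 | PUSH 46 | [63, -97, 46, 46]
5 | SWAP | [63, -97, 46, 46]
6 | ADD | [63, -97, 92]

[63, -97, 92]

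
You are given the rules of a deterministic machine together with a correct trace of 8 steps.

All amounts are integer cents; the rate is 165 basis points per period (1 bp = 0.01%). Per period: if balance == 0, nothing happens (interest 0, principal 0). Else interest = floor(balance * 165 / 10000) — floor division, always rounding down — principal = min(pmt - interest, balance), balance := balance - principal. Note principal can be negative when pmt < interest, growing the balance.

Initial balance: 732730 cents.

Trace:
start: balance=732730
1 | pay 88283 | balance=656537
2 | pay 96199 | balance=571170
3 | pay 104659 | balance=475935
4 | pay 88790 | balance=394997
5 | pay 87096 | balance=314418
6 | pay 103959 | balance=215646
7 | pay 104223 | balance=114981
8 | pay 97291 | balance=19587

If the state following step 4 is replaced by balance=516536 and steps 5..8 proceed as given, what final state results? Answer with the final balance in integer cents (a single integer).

149348

state after step 4 := balance=516536
5 | pay 87096 | balance=437962
6 | pay 103959 | balance=341229
7 | pay 104223 | balance=242636
8 | pay 97291 | balance=149348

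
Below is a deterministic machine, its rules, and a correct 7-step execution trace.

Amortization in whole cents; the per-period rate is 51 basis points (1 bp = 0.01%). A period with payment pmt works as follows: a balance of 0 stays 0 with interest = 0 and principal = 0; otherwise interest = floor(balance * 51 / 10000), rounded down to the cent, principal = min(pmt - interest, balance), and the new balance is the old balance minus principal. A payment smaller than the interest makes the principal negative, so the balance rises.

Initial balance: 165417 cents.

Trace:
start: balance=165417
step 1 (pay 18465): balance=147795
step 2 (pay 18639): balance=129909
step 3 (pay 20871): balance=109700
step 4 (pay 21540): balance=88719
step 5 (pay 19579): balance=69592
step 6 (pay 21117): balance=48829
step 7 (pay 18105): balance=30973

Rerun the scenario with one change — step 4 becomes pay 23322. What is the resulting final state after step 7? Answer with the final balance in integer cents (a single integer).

29163

(re-executing from step 4 with the substitution; state before step 4: balance=109700)
step 4 (pay 23322): balance=86937
step 5 (pay 19579): balance=67801
step 6 (pay 21117): balance=47029
step 7 (pay 18105): balance=29163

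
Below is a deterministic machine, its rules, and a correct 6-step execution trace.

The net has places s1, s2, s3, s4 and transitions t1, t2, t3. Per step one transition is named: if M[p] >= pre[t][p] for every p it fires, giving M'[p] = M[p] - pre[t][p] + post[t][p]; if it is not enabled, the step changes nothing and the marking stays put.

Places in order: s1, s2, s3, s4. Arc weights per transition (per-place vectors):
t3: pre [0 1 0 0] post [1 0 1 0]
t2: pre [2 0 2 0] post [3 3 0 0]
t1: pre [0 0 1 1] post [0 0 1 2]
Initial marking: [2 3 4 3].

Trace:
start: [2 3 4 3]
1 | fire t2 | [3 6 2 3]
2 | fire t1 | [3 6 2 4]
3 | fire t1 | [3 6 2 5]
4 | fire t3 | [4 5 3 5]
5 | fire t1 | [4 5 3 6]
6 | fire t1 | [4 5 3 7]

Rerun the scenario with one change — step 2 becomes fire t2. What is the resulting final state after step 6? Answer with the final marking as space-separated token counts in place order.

(re-executing from step 2 with the substitution; state before step 2: [3 6 2 3])
2 | fire t2 | [4 9 0 3]
3 | fire t1 | [4 9 0 3]
4 | fire t3 | [5 8 1 3]
5 | fire t1 | [5 8 1 4]
6 | fire t1 | [5 8 1 5]

5 8 1 5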